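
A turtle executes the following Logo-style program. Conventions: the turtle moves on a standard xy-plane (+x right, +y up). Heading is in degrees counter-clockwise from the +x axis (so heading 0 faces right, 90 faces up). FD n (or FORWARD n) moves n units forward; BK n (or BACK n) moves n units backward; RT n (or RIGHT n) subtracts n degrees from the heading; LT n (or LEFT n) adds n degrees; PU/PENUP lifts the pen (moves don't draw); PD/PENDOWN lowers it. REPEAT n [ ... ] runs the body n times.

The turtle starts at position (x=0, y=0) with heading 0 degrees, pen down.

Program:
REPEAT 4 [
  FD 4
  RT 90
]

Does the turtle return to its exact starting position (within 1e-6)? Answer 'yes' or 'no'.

Answer: yes

Derivation:
Executing turtle program step by step:
Start: pos=(0,0), heading=0, pen down
REPEAT 4 [
  -- iteration 1/4 --
  FD 4: (0,0) -> (4,0) [heading=0, draw]
  RT 90: heading 0 -> 270
  -- iteration 2/4 --
  FD 4: (4,0) -> (4,-4) [heading=270, draw]
  RT 90: heading 270 -> 180
  -- iteration 3/4 --
  FD 4: (4,-4) -> (0,-4) [heading=180, draw]
  RT 90: heading 180 -> 90
  -- iteration 4/4 --
  FD 4: (0,-4) -> (0,0) [heading=90, draw]
  RT 90: heading 90 -> 0
]
Final: pos=(0,0), heading=0, 4 segment(s) drawn

Start position: (0, 0)
Final position: (0, 0)
Distance = 0; < 1e-6 -> CLOSED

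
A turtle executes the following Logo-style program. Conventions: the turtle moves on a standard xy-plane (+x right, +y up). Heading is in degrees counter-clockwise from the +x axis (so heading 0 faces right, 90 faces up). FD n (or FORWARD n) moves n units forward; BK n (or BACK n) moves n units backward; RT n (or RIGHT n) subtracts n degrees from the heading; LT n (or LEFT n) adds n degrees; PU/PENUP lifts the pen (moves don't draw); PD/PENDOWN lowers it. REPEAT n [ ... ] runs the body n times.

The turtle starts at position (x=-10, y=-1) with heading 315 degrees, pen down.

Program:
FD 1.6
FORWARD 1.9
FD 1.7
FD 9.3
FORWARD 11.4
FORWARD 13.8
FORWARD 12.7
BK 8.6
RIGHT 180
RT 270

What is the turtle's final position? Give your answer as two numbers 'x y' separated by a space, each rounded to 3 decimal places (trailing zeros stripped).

Answer: 20.971 -31.971

Derivation:
Executing turtle program step by step:
Start: pos=(-10,-1), heading=315, pen down
FD 1.6: (-10,-1) -> (-8.869,-2.131) [heading=315, draw]
FD 1.9: (-8.869,-2.131) -> (-7.525,-3.475) [heading=315, draw]
FD 1.7: (-7.525,-3.475) -> (-6.323,-4.677) [heading=315, draw]
FD 9.3: (-6.323,-4.677) -> (0.253,-11.253) [heading=315, draw]
FD 11.4: (0.253,-11.253) -> (8.314,-19.314) [heading=315, draw]
FD 13.8: (8.314,-19.314) -> (18.072,-29.072) [heading=315, draw]
FD 12.7: (18.072,-29.072) -> (27.052,-38.052) [heading=315, draw]
BK 8.6: (27.052,-38.052) -> (20.971,-31.971) [heading=315, draw]
RT 180: heading 315 -> 135
RT 270: heading 135 -> 225
Final: pos=(20.971,-31.971), heading=225, 8 segment(s) drawn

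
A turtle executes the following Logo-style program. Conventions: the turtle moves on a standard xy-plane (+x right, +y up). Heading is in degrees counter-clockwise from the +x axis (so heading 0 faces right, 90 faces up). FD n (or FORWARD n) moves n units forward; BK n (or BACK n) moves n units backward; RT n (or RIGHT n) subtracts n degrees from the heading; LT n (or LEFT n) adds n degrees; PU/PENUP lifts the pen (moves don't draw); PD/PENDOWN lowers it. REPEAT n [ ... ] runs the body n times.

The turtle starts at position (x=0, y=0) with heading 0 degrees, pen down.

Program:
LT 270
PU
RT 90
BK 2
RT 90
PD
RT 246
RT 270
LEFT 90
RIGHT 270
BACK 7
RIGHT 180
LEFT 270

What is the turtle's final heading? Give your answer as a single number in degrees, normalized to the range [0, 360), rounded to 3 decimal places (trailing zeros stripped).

Answer: 204

Derivation:
Executing turtle program step by step:
Start: pos=(0,0), heading=0, pen down
LT 270: heading 0 -> 270
PU: pen up
RT 90: heading 270 -> 180
BK 2: (0,0) -> (2,0) [heading=180, move]
RT 90: heading 180 -> 90
PD: pen down
RT 246: heading 90 -> 204
RT 270: heading 204 -> 294
LT 90: heading 294 -> 24
RT 270: heading 24 -> 114
BK 7: (2,0) -> (4.847,-6.395) [heading=114, draw]
RT 180: heading 114 -> 294
LT 270: heading 294 -> 204
Final: pos=(4.847,-6.395), heading=204, 1 segment(s) drawn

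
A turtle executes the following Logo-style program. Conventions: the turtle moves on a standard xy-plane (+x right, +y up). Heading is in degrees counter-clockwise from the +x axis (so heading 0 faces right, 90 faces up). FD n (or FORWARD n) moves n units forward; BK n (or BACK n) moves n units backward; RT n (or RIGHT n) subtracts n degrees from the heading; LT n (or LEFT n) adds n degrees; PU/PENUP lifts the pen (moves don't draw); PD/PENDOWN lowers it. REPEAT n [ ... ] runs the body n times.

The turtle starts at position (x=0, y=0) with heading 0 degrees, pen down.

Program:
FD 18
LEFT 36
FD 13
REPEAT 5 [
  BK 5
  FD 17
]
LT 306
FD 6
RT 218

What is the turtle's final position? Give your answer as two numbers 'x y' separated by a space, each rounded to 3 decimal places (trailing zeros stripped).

Answer: 82.765 41.054

Derivation:
Executing turtle program step by step:
Start: pos=(0,0), heading=0, pen down
FD 18: (0,0) -> (18,0) [heading=0, draw]
LT 36: heading 0 -> 36
FD 13: (18,0) -> (28.517,7.641) [heading=36, draw]
REPEAT 5 [
  -- iteration 1/5 --
  BK 5: (28.517,7.641) -> (24.472,4.702) [heading=36, draw]
  FD 17: (24.472,4.702) -> (38.225,14.695) [heading=36, draw]
  -- iteration 2/5 --
  BK 5: (38.225,14.695) -> (34.18,11.756) [heading=36, draw]
  FD 17: (34.18,11.756) -> (47.934,21.748) [heading=36, draw]
  -- iteration 3/5 --
  BK 5: (47.934,21.748) -> (43.889,18.809) [heading=36, draw]
  FD 17: (43.889,18.809) -> (57.642,28.801) [heading=36, draw]
  -- iteration 4/5 --
  BK 5: (57.642,28.801) -> (53.597,25.863) [heading=36, draw]
  FD 17: (53.597,25.863) -> (67.35,35.855) [heading=36, draw]
  -- iteration 5/5 --
  BK 5: (67.35,35.855) -> (63.305,32.916) [heading=36, draw]
  FD 17: (63.305,32.916) -> (77.058,42.908) [heading=36, draw]
]
LT 306: heading 36 -> 342
FD 6: (77.058,42.908) -> (82.765,41.054) [heading=342, draw]
RT 218: heading 342 -> 124
Final: pos=(82.765,41.054), heading=124, 13 segment(s) drawn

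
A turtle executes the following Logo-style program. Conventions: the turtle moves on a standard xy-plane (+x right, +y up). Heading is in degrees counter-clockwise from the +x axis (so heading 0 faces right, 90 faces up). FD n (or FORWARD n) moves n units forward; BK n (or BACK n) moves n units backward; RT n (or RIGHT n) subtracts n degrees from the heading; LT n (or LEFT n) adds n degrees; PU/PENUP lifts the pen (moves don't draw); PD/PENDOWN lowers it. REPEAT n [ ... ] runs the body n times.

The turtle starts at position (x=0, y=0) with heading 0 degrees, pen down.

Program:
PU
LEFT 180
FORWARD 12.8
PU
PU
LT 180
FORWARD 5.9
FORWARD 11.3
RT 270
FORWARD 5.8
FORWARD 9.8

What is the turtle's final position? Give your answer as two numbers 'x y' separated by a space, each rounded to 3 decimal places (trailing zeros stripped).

Executing turtle program step by step:
Start: pos=(0,0), heading=0, pen down
PU: pen up
LT 180: heading 0 -> 180
FD 12.8: (0,0) -> (-12.8,0) [heading=180, move]
PU: pen up
PU: pen up
LT 180: heading 180 -> 0
FD 5.9: (-12.8,0) -> (-6.9,0) [heading=0, move]
FD 11.3: (-6.9,0) -> (4.4,0) [heading=0, move]
RT 270: heading 0 -> 90
FD 5.8: (4.4,0) -> (4.4,5.8) [heading=90, move]
FD 9.8: (4.4,5.8) -> (4.4,15.6) [heading=90, move]
Final: pos=(4.4,15.6), heading=90, 0 segment(s) drawn

Answer: 4.4 15.6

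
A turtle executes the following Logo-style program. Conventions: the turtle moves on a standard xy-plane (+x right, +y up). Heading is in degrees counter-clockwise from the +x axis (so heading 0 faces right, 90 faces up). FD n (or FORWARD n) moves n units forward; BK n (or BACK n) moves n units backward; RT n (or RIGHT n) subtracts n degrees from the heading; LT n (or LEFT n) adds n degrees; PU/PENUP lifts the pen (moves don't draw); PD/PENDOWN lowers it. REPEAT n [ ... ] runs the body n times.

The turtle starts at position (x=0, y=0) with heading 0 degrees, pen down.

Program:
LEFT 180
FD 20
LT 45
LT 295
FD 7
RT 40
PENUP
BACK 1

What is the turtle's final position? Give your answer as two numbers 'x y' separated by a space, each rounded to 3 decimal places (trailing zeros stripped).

Executing turtle program step by step:
Start: pos=(0,0), heading=0, pen down
LT 180: heading 0 -> 180
FD 20: (0,0) -> (-20,0) [heading=180, draw]
LT 45: heading 180 -> 225
LT 295: heading 225 -> 160
FD 7: (-20,0) -> (-26.578,2.394) [heading=160, draw]
RT 40: heading 160 -> 120
PU: pen up
BK 1: (-26.578,2.394) -> (-26.078,1.528) [heading=120, move]
Final: pos=(-26.078,1.528), heading=120, 2 segment(s) drawn

Answer: -26.078 1.528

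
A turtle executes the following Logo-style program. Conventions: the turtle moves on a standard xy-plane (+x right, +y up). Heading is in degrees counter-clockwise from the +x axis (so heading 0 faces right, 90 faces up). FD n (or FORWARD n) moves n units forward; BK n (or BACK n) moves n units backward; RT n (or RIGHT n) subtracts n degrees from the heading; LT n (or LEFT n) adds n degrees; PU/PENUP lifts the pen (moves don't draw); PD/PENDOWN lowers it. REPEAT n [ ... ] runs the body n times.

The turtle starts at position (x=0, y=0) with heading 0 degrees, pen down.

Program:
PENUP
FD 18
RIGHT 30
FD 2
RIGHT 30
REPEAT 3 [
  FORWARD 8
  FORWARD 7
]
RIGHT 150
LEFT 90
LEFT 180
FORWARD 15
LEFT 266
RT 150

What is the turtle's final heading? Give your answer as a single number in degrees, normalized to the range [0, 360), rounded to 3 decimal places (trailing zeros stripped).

Executing turtle program step by step:
Start: pos=(0,0), heading=0, pen down
PU: pen up
FD 18: (0,0) -> (18,0) [heading=0, move]
RT 30: heading 0 -> 330
FD 2: (18,0) -> (19.732,-1) [heading=330, move]
RT 30: heading 330 -> 300
REPEAT 3 [
  -- iteration 1/3 --
  FD 8: (19.732,-1) -> (23.732,-7.928) [heading=300, move]
  FD 7: (23.732,-7.928) -> (27.232,-13.99) [heading=300, move]
  -- iteration 2/3 --
  FD 8: (27.232,-13.99) -> (31.232,-20.919) [heading=300, move]
  FD 7: (31.232,-20.919) -> (34.732,-26.981) [heading=300, move]
  -- iteration 3/3 --
  FD 8: (34.732,-26.981) -> (38.732,-33.909) [heading=300, move]
  FD 7: (38.732,-33.909) -> (42.232,-39.971) [heading=300, move]
]
RT 150: heading 300 -> 150
LT 90: heading 150 -> 240
LT 180: heading 240 -> 60
FD 15: (42.232,-39.971) -> (49.732,-26.981) [heading=60, move]
LT 266: heading 60 -> 326
RT 150: heading 326 -> 176
Final: pos=(49.732,-26.981), heading=176, 0 segment(s) drawn

Answer: 176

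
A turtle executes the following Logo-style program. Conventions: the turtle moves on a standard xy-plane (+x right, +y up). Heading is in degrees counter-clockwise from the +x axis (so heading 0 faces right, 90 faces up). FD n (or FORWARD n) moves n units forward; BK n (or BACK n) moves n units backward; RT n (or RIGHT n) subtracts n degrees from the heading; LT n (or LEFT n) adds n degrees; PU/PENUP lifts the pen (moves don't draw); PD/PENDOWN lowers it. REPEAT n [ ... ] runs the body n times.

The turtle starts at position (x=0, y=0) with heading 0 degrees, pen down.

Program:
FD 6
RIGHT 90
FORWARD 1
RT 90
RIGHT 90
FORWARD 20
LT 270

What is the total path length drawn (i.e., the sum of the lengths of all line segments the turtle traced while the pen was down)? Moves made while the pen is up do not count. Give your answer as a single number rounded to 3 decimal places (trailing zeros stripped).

Answer: 27

Derivation:
Executing turtle program step by step:
Start: pos=(0,0), heading=0, pen down
FD 6: (0,0) -> (6,0) [heading=0, draw]
RT 90: heading 0 -> 270
FD 1: (6,0) -> (6,-1) [heading=270, draw]
RT 90: heading 270 -> 180
RT 90: heading 180 -> 90
FD 20: (6,-1) -> (6,19) [heading=90, draw]
LT 270: heading 90 -> 0
Final: pos=(6,19), heading=0, 3 segment(s) drawn

Segment lengths:
  seg 1: (0,0) -> (6,0), length = 6
  seg 2: (6,0) -> (6,-1), length = 1
  seg 3: (6,-1) -> (6,19), length = 20
Total = 27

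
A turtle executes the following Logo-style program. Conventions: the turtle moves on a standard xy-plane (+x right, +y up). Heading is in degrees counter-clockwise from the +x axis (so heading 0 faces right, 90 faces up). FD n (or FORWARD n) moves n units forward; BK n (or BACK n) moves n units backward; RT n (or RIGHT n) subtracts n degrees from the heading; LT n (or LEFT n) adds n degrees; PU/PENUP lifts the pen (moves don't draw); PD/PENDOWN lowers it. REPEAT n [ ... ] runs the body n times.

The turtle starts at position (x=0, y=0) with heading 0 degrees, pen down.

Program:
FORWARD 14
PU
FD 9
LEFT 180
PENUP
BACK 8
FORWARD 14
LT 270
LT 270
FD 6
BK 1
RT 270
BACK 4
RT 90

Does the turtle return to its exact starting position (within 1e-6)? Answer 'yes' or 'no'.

Executing turtle program step by step:
Start: pos=(0,0), heading=0, pen down
FD 14: (0,0) -> (14,0) [heading=0, draw]
PU: pen up
FD 9: (14,0) -> (23,0) [heading=0, move]
LT 180: heading 0 -> 180
PU: pen up
BK 8: (23,0) -> (31,0) [heading=180, move]
FD 14: (31,0) -> (17,0) [heading=180, move]
LT 270: heading 180 -> 90
LT 270: heading 90 -> 0
FD 6: (17,0) -> (23,0) [heading=0, move]
BK 1: (23,0) -> (22,0) [heading=0, move]
RT 270: heading 0 -> 90
BK 4: (22,0) -> (22,-4) [heading=90, move]
RT 90: heading 90 -> 0
Final: pos=(22,-4), heading=0, 1 segment(s) drawn

Start position: (0, 0)
Final position: (22, -4)
Distance = 22.361; >= 1e-6 -> NOT closed

Answer: no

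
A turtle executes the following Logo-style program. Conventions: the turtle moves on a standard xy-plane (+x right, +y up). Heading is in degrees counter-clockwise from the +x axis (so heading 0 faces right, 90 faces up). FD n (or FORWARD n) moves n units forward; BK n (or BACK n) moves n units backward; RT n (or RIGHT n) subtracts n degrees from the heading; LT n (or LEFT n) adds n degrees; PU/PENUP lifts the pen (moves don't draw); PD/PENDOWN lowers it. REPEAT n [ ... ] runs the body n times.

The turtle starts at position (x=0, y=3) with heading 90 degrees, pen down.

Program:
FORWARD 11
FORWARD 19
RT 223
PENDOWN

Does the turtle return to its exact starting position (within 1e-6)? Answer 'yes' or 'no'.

Answer: no

Derivation:
Executing turtle program step by step:
Start: pos=(0,3), heading=90, pen down
FD 11: (0,3) -> (0,14) [heading=90, draw]
FD 19: (0,14) -> (0,33) [heading=90, draw]
RT 223: heading 90 -> 227
PD: pen down
Final: pos=(0,33), heading=227, 2 segment(s) drawn

Start position: (0, 3)
Final position: (0, 33)
Distance = 30; >= 1e-6 -> NOT closed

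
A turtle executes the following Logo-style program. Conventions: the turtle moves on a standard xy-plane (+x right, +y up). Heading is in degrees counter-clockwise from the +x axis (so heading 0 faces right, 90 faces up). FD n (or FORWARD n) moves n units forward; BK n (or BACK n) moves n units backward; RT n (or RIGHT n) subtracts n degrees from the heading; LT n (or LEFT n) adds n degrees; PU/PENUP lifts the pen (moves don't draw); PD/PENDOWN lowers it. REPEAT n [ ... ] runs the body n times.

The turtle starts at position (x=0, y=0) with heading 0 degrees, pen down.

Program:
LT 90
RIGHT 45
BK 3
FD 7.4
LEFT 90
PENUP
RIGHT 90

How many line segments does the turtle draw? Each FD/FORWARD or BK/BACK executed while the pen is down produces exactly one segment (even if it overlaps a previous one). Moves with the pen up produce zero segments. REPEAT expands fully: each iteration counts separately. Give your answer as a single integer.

Executing turtle program step by step:
Start: pos=(0,0), heading=0, pen down
LT 90: heading 0 -> 90
RT 45: heading 90 -> 45
BK 3: (0,0) -> (-2.121,-2.121) [heading=45, draw]
FD 7.4: (-2.121,-2.121) -> (3.111,3.111) [heading=45, draw]
LT 90: heading 45 -> 135
PU: pen up
RT 90: heading 135 -> 45
Final: pos=(3.111,3.111), heading=45, 2 segment(s) drawn
Segments drawn: 2

Answer: 2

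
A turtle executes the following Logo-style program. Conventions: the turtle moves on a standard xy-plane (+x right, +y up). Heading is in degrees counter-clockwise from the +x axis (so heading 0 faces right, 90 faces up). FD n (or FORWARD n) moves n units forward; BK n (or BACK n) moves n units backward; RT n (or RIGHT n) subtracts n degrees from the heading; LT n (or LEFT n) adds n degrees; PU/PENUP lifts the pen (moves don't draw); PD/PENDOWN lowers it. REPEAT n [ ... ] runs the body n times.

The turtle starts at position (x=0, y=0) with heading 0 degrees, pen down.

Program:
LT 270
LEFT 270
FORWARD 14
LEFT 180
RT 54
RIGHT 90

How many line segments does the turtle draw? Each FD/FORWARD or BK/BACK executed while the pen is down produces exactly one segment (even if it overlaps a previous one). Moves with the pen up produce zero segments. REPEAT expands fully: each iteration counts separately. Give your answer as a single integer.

Answer: 1

Derivation:
Executing turtle program step by step:
Start: pos=(0,0), heading=0, pen down
LT 270: heading 0 -> 270
LT 270: heading 270 -> 180
FD 14: (0,0) -> (-14,0) [heading=180, draw]
LT 180: heading 180 -> 0
RT 54: heading 0 -> 306
RT 90: heading 306 -> 216
Final: pos=(-14,0), heading=216, 1 segment(s) drawn
Segments drawn: 1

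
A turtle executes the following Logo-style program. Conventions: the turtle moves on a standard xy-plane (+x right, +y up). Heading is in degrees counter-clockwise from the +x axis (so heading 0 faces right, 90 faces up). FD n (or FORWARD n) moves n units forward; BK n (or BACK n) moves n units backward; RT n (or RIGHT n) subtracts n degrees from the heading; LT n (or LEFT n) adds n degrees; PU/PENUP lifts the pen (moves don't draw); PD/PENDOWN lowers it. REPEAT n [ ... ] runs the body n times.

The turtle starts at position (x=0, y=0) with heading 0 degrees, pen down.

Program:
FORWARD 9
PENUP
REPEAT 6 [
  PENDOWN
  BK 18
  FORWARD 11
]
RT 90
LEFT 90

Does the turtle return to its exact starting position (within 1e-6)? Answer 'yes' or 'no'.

Answer: no

Derivation:
Executing turtle program step by step:
Start: pos=(0,0), heading=0, pen down
FD 9: (0,0) -> (9,0) [heading=0, draw]
PU: pen up
REPEAT 6 [
  -- iteration 1/6 --
  PD: pen down
  BK 18: (9,0) -> (-9,0) [heading=0, draw]
  FD 11: (-9,0) -> (2,0) [heading=0, draw]
  -- iteration 2/6 --
  PD: pen down
  BK 18: (2,0) -> (-16,0) [heading=0, draw]
  FD 11: (-16,0) -> (-5,0) [heading=0, draw]
  -- iteration 3/6 --
  PD: pen down
  BK 18: (-5,0) -> (-23,0) [heading=0, draw]
  FD 11: (-23,0) -> (-12,0) [heading=0, draw]
  -- iteration 4/6 --
  PD: pen down
  BK 18: (-12,0) -> (-30,0) [heading=0, draw]
  FD 11: (-30,0) -> (-19,0) [heading=0, draw]
  -- iteration 5/6 --
  PD: pen down
  BK 18: (-19,0) -> (-37,0) [heading=0, draw]
  FD 11: (-37,0) -> (-26,0) [heading=0, draw]
  -- iteration 6/6 --
  PD: pen down
  BK 18: (-26,0) -> (-44,0) [heading=0, draw]
  FD 11: (-44,0) -> (-33,0) [heading=0, draw]
]
RT 90: heading 0 -> 270
LT 90: heading 270 -> 0
Final: pos=(-33,0), heading=0, 13 segment(s) drawn

Start position: (0, 0)
Final position: (-33, 0)
Distance = 33; >= 1e-6 -> NOT closed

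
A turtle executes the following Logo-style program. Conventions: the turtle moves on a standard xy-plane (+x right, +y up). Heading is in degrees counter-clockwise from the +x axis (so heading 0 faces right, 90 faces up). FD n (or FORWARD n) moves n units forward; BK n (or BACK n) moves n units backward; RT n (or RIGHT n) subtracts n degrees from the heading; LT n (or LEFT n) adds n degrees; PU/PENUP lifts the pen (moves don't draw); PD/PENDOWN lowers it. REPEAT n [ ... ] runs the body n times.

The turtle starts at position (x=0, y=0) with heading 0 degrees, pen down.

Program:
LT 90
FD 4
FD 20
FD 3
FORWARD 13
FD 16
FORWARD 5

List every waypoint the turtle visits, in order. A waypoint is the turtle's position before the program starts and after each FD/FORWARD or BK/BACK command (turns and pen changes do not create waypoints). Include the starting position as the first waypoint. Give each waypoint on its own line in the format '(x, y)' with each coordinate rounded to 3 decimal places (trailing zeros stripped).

Executing turtle program step by step:
Start: pos=(0,0), heading=0, pen down
LT 90: heading 0 -> 90
FD 4: (0,0) -> (0,4) [heading=90, draw]
FD 20: (0,4) -> (0,24) [heading=90, draw]
FD 3: (0,24) -> (0,27) [heading=90, draw]
FD 13: (0,27) -> (0,40) [heading=90, draw]
FD 16: (0,40) -> (0,56) [heading=90, draw]
FD 5: (0,56) -> (0,61) [heading=90, draw]
Final: pos=(0,61), heading=90, 6 segment(s) drawn
Waypoints (7 total):
(0, 0)
(0, 4)
(0, 24)
(0, 27)
(0, 40)
(0, 56)
(0, 61)

Answer: (0, 0)
(0, 4)
(0, 24)
(0, 27)
(0, 40)
(0, 56)
(0, 61)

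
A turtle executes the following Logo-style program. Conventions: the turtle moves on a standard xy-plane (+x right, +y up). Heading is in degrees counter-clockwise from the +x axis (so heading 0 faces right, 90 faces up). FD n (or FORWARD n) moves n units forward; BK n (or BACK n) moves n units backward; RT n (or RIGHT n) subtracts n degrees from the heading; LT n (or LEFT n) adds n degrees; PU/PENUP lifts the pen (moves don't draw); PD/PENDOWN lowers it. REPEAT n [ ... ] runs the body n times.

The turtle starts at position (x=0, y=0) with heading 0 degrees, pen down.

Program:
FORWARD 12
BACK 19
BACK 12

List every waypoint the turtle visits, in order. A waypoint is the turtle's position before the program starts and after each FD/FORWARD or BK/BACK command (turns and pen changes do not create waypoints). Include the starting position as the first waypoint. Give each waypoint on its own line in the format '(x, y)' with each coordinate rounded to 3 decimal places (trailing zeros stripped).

Executing turtle program step by step:
Start: pos=(0,0), heading=0, pen down
FD 12: (0,0) -> (12,0) [heading=0, draw]
BK 19: (12,0) -> (-7,0) [heading=0, draw]
BK 12: (-7,0) -> (-19,0) [heading=0, draw]
Final: pos=(-19,0), heading=0, 3 segment(s) drawn
Waypoints (4 total):
(0, 0)
(12, 0)
(-7, 0)
(-19, 0)

Answer: (0, 0)
(12, 0)
(-7, 0)
(-19, 0)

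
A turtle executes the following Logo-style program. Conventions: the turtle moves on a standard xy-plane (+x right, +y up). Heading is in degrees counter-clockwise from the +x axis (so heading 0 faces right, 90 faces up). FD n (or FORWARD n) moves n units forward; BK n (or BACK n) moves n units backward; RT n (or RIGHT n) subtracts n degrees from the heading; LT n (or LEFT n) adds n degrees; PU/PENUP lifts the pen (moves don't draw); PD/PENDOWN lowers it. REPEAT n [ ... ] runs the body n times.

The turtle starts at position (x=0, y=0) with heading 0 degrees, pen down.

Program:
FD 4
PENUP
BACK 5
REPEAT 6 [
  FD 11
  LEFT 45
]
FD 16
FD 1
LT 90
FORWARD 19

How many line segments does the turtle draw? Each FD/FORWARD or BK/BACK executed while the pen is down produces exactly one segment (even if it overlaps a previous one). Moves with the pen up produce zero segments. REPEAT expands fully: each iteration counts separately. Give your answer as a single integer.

Answer: 1

Derivation:
Executing turtle program step by step:
Start: pos=(0,0), heading=0, pen down
FD 4: (0,0) -> (4,0) [heading=0, draw]
PU: pen up
BK 5: (4,0) -> (-1,0) [heading=0, move]
REPEAT 6 [
  -- iteration 1/6 --
  FD 11: (-1,0) -> (10,0) [heading=0, move]
  LT 45: heading 0 -> 45
  -- iteration 2/6 --
  FD 11: (10,0) -> (17.778,7.778) [heading=45, move]
  LT 45: heading 45 -> 90
  -- iteration 3/6 --
  FD 11: (17.778,7.778) -> (17.778,18.778) [heading=90, move]
  LT 45: heading 90 -> 135
  -- iteration 4/6 --
  FD 11: (17.778,18.778) -> (10,26.556) [heading=135, move]
  LT 45: heading 135 -> 180
  -- iteration 5/6 --
  FD 11: (10,26.556) -> (-1,26.556) [heading=180, move]
  LT 45: heading 180 -> 225
  -- iteration 6/6 --
  FD 11: (-1,26.556) -> (-8.778,18.778) [heading=225, move]
  LT 45: heading 225 -> 270
]
FD 16: (-8.778,18.778) -> (-8.778,2.778) [heading=270, move]
FD 1: (-8.778,2.778) -> (-8.778,1.778) [heading=270, move]
LT 90: heading 270 -> 0
FD 19: (-8.778,1.778) -> (10.222,1.778) [heading=0, move]
Final: pos=(10.222,1.778), heading=0, 1 segment(s) drawn
Segments drawn: 1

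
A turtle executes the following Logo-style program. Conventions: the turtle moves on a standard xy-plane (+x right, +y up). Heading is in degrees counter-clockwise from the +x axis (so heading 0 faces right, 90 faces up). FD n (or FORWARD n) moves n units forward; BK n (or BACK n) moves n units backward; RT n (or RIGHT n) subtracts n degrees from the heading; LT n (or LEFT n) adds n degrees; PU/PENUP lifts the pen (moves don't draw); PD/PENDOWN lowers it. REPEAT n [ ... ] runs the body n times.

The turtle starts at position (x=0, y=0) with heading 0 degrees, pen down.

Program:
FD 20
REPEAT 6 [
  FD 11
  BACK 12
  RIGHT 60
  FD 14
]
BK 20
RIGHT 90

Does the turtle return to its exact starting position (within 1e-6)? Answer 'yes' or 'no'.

Answer: yes

Derivation:
Executing turtle program step by step:
Start: pos=(0,0), heading=0, pen down
FD 20: (0,0) -> (20,0) [heading=0, draw]
REPEAT 6 [
  -- iteration 1/6 --
  FD 11: (20,0) -> (31,0) [heading=0, draw]
  BK 12: (31,0) -> (19,0) [heading=0, draw]
  RT 60: heading 0 -> 300
  FD 14: (19,0) -> (26,-12.124) [heading=300, draw]
  -- iteration 2/6 --
  FD 11: (26,-12.124) -> (31.5,-21.651) [heading=300, draw]
  BK 12: (31.5,-21.651) -> (25.5,-11.258) [heading=300, draw]
  RT 60: heading 300 -> 240
  FD 14: (25.5,-11.258) -> (18.5,-23.383) [heading=240, draw]
  -- iteration 3/6 --
  FD 11: (18.5,-23.383) -> (13,-32.909) [heading=240, draw]
  BK 12: (13,-32.909) -> (19,-22.517) [heading=240, draw]
  RT 60: heading 240 -> 180
  FD 14: (19,-22.517) -> (5,-22.517) [heading=180, draw]
  -- iteration 4/6 --
  FD 11: (5,-22.517) -> (-6,-22.517) [heading=180, draw]
  BK 12: (-6,-22.517) -> (6,-22.517) [heading=180, draw]
  RT 60: heading 180 -> 120
  FD 14: (6,-22.517) -> (-1,-10.392) [heading=120, draw]
  -- iteration 5/6 --
  FD 11: (-1,-10.392) -> (-6.5,-0.866) [heading=120, draw]
  BK 12: (-6.5,-0.866) -> (-0.5,-11.258) [heading=120, draw]
  RT 60: heading 120 -> 60
  FD 14: (-0.5,-11.258) -> (6.5,0.866) [heading=60, draw]
  -- iteration 6/6 --
  FD 11: (6.5,0.866) -> (12,10.392) [heading=60, draw]
  BK 12: (12,10.392) -> (6,0) [heading=60, draw]
  RT 60: heading 60 -> 0
  FD 14: (6,0) -> (20,0) [heading=0, draw]
]
BK 20: (20,0) -> (0,0) [heading=0, draw]
RT 90: heading 0 -> 270
Final: pos=(0,0), heading=270, 20 segment(s) drawn

Start position: (0, 0)
Final position: (0, 0)
Distance = 0; < 1e-6 -> CLOSED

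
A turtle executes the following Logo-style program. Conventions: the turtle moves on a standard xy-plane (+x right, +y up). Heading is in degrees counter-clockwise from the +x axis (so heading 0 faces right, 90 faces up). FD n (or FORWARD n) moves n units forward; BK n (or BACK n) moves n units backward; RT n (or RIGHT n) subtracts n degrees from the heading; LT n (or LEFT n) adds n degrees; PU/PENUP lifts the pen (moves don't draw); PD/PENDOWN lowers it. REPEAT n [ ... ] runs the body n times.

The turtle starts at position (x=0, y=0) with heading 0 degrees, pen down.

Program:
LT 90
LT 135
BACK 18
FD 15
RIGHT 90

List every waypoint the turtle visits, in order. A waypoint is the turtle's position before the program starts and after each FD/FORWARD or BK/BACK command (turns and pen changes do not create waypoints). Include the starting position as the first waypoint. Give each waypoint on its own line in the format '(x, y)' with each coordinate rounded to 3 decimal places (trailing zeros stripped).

Answer: (0, 0)
(12.728, 12.728)
(2.121, 2.121)

Derivation:
Executing turtle program step by step:
Start: pos=(0,0), heading=0, pen down
LT 90: heading 0 -> 90
LT 135: heading 90 -> 225
BK 18: (0,0) -> (12.728,12.728) [heading=225, draw]
FD 15: (12.728,12.728) -> (2.121,2.121) [heading=225, draw]
RT 90: heading 225 -> 135
Final: pos=(2.121,2.121), heading=135, 2 segment(s) drawn
Waypoints (3 total):
(0, 0)
(12.728, 12.728)
(2.121, 2.121)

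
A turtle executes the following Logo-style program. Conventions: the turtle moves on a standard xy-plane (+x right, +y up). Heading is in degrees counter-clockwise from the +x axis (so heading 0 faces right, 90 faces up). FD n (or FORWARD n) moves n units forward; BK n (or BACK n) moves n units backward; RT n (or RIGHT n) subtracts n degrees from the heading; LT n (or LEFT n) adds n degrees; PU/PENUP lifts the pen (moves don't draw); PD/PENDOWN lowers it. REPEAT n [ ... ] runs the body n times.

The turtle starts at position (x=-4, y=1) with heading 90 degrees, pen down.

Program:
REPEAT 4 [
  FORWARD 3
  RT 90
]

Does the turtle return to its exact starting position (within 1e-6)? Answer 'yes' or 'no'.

Executing turtle program step by step:
Start: pos=(-4,1), heading=90, pen down
REPEAT 4 [
  -- iteration 1/4 --
  FD 3: (-4,1) -> (-4,4) [heading=90, draw]
  RT 90: heading 90 -> 0
  -- iteration 2/4 --
  FD 3: (-4,4) -> (-1,4) [heading=0, draw]
  RT 90: heading 0 -> 270
  -- iteration 3/4 --
  FD 3: (-1,4) -> (-1,1) [heading=270, draw]
  RT 90: heading 270 -> 180
  -- iteration 4/4 --
  FD 3: (-1,1) -> (-4,1) [heading=180, draw]
  RT 90: heading 180 -> 90
]
Final: pos=(-4,1), heading=90, 4 segment(s) drawn

Start position: (-4, 1)
Final position: (-4, 1)
Distance = 0; < 1e-6 -> CLOSED

Answer: yes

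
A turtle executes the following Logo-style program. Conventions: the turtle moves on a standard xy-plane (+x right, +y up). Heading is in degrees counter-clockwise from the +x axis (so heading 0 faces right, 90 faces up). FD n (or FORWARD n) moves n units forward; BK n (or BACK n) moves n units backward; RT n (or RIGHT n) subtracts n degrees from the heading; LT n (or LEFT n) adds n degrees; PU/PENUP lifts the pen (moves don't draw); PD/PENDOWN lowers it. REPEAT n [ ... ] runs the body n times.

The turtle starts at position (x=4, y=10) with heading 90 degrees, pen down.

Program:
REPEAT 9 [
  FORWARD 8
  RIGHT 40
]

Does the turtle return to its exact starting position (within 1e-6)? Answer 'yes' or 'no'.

Executing turtle program step by step:
Start: pos=(4,10), heading=90, pen down
REPEAT 9 [
  -- iteration 1/9 --
  FD 8: (4,10) -> (4,18) [heading=90, draw]
  RT 40: heading 90 -> 50
  -- iteration 2/9 --
  FD 8: (4,18) -> (9.142,24.128) [heading=50, draw]
  RT 40: heading 50 -> 10
  -- iteration 3/9 --
  FD 8: (9.142,24.128) -> (17.021,25.518) [heading=10, draw]
  RT 40: heading 10 -> 330
  -- iteration 4/9 --
  FD 8: (17.021,25.518) -> (23.949,21.518) [heading=330, draw]
  RT 40: heading 330 -> 290
  -- iteration 5/9 --
  FD 8: (23.949,21.518) -> (26.685,14) [heading=290, draw]
  RT 40: heading 290 -> 250
  -- iteration 6/9 --
  FD 8: (26.685,14) -> (23.949,6.482) [heading=250, draw]
  RT 40: heading 250 -> 210
  -- iteration 7/9 --
  FD 8: (23.949,6.482) -> (17.021,2.482) [heading=210, draw]
  RT 40: heading 210 -> 170
  -- iteration 8/9 --
  FD 8: (17.021,2.482) -> (9.142,3.872) [heading=170, draw]
  RT 40: heading 170 -> 130
  -- iteration 9/9 --
  FD 8: (9.142,3.872) -> (4,10) [heading=130, draw]
  RT 40: heading 130 -> 90
]
Final: pos=(4,10), heading=90, 9 segment(s) drawn

Start position: (4, 10)
Final position: (4, 10)
Distance = 0; < 1e-6 -> CLOSED

Answer: yes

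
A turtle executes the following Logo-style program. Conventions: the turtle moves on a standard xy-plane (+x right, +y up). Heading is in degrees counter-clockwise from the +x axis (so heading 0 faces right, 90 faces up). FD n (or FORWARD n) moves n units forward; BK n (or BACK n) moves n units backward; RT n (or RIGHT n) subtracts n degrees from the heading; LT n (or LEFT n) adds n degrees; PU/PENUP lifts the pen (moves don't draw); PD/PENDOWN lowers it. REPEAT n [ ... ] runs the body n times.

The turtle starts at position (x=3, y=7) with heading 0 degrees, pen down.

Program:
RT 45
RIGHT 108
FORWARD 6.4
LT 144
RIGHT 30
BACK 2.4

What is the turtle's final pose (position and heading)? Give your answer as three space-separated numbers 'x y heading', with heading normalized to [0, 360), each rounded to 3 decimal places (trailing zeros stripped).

Executing turtle program step by step:
Start: pos=(3,7), heading=0, pen down
RT 45: heading 0 -> 315
RT 108: heading 315 -> 207
FD 6.4: (3,7) -> (-2.702,4.094) [heading=207, draw]
LT 144: heading 207 -> 351
RT 30: heading 351 -> 321
BK 2.4: (-2.702,4.094) -> (-4.568,5.605) [heading=321, draw]
Final: pos=(-4.568,5.605), heading=321, 2 segment(s) drawn

Answer: -4.568 5.605 321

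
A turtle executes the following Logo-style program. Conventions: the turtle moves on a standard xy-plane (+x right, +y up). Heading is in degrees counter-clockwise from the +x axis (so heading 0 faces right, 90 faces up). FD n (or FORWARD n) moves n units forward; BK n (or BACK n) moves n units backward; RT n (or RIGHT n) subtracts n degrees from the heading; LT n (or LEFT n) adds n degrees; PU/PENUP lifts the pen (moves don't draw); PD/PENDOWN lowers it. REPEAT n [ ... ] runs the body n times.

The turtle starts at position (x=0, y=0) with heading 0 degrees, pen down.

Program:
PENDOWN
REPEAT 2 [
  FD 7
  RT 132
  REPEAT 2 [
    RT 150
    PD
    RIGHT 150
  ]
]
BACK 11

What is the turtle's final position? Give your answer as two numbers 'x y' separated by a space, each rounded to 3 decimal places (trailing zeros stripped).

Answer: 3.798 3.019

Derivation:
Executing turtle program step by step:
Start: pos=(0,0), heading=0, pen down
PD: pen down
REPEAT 2 [
  -- iteration 1/2 --
  FD 7: (0,0) -> (7,0) [heading=0, draw]
  RT 132: heading 0 -> 228
  REPEAT 2 [
    -- iteration 1/2 --
    RT 150: heading 228 -> 78
    PD: pen down
    RT 150: heading 78 -> 288
    -- iteration 2/2 --
    RT 150: heading 288 -> 138
    PD: pen down
    RT 150: heading 138 -> 348
  ]
  -- iteration 2/2 --
  FD 7: (7,0) -> (13.847,-1.455) [heading=348, draw]
  RT 132: heading 348 -> 216
  REPEAT 2 [
    -- iteration 1/2 --
    RT 150: heading 216 -> 66
    PD: pen down
    RT 150: heading 66 -> 276
    -- iteration 2/2 --
    RT 150: heading 276 -> 126
    PD: pen down
    RT 150: heading 126 -> 336
  ]
]
BK 11: (13.847,-1.455) -> (3.798,3.019) [heading=336, draw]
Final: pos=(3.798,3.019), heading=336, 3 segment(s) drawn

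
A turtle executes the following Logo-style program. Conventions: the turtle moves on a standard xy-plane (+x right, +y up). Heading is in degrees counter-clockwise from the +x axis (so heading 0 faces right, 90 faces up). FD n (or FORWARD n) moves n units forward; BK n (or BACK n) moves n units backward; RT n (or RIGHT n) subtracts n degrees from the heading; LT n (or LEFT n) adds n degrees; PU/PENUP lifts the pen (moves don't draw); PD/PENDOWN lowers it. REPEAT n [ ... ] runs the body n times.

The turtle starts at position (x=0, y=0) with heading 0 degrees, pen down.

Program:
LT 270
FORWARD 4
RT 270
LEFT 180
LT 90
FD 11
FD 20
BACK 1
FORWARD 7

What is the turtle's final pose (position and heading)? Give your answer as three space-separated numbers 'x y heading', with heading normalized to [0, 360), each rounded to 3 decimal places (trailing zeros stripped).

Executing turtle program step by step:
Start: pos=(0,0), heading=0, pen down
LT 270: heading 0 -> 270
FD 4: (0,0) -> (0,-4) [heading=270, draw]
RT 270: heading 270 -> 0
LT 180: heading 0 -> 180
LT 90: heading 180 -> 270
FD 11: (0,-4) -> (0,-15) [heading=270, draw]
FD 20: (0,-15) -> (0,-35) [heading=270, draw]
BK 1: (0,-35) -> (0,-34) [heading=270, draw]
FD 7: (0,-34) -> (0,-41) [heading=270, draw]
Final: pos=(0,-41), heading=270, 5 segment(s) drawn

Answer: 0 -41 270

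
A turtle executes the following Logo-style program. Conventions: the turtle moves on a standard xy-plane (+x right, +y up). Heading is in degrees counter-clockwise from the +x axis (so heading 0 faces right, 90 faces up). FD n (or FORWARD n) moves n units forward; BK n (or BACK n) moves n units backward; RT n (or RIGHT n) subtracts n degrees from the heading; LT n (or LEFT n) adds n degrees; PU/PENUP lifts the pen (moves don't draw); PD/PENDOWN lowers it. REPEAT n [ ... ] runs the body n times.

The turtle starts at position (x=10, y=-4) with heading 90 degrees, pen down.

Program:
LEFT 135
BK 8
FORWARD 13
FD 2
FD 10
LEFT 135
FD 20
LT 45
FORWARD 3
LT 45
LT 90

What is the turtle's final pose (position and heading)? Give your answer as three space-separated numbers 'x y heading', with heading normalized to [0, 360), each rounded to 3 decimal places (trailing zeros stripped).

Answer: 20.101 -13.899 180

Derivation:
Executing turtle program step by step:
Start: pos=(10,-4), heading=90, pen down
LT 135: heading 90 -> 225
BK 8: (10,-4) -> (15.657,1.657) [heading=225, draw]
FD 13: (15.657,1.657) -> (6.464,-7.536) [heading=225, draw]
FD 2: (6.464,-7.536) -> (5.05,-8.95) [heading=225, draw]
FD 10: (5.05,-8.95) -> (-2.021,-16.021) [heading=225, draw]
LT 135: heading 225 -> 0
FD 20: (-2.021,-16.021) -> (17.979,-16.021) [heading=0, draw]
LT 45: heading 0 -> 45
FD 3: (17.979,-16.021) -> (20.101,-13.899) [heading=45, draw]
LT 45: heading 45 -> 90
LT 90: heading 90 -> 180
Final: pos=(20.101,-13.899), heading=180, 6 segment(s) drawn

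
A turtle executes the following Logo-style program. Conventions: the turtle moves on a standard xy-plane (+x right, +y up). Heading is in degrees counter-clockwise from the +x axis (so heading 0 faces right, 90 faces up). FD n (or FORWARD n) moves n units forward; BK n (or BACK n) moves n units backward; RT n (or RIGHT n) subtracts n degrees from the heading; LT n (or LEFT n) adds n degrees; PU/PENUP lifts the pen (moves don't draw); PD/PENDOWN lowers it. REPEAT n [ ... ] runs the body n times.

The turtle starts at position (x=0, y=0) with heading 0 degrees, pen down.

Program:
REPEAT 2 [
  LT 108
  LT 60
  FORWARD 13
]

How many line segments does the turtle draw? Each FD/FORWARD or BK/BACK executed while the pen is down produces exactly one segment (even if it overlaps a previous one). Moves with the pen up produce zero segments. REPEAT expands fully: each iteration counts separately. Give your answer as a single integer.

Answer: 2

Derivation:
Executing turtle program step by step:
Start: pos=(0,0), heading=0, pen down
REPEAT 2 [
  -- iteration 1/2 --
  LT 108: heading 0 -> 108
  LT 60: heading 108 -> 168
  FD 13: (0,0) -> (-12.716,2.703) [heading=168, draw]
  -- iteration 2/2 --
  LT 108: heading 168 -> 276
  LT 60: heading 276 -> 336
  FD 13: (-12.716,2.703) -> (-0.84,-2.585) [heading=336, draw]
]
Final: pos=(-0.84,-2.585), heading=336, 2 segment(s) drawn
Segments drawn: 2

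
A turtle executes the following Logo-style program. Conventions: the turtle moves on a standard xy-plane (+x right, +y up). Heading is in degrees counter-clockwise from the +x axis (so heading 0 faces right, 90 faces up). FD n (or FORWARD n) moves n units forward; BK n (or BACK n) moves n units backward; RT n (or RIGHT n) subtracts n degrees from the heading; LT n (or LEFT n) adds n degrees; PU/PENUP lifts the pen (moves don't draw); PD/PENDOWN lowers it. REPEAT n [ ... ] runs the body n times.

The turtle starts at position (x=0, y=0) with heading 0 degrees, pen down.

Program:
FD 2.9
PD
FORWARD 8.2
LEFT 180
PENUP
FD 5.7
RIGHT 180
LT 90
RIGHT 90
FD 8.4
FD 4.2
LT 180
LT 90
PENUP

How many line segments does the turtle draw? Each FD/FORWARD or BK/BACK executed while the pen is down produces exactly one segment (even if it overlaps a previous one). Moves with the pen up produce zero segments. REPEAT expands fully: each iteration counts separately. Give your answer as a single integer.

Executing turtle program step by step:
Start: pos=(0,0), heading=0, pen down
FD 2.9: (0,0) -> (2.9,0) [heading=0, draw]
PD: pen down
FD 8.2: (2.9,0) -> (11.1,0) [heading=0, draw]
LT 180: heading 0 -> 180
PU: pen up
FD 5.7: (11.1,0) -> (5.4,0) [heading=180, move]
RT 180: heading 180 -> 0
LT 90: heading 0 -> 90
RT 90: heading 90 -> 0
FD 8.4: (5.4,0) -> (13.8,0) [heading=0, move]
FD 4.2: (13.8,0) -> (18,0) [heading=0, move]
LT 180: heading 0 -> 180
LT 90: heading 180 -> 270
PU: pen up
Final: pos=(18,0), heading=270, 2 segment(s) drawn
Segments drawn: 2

Answer: 2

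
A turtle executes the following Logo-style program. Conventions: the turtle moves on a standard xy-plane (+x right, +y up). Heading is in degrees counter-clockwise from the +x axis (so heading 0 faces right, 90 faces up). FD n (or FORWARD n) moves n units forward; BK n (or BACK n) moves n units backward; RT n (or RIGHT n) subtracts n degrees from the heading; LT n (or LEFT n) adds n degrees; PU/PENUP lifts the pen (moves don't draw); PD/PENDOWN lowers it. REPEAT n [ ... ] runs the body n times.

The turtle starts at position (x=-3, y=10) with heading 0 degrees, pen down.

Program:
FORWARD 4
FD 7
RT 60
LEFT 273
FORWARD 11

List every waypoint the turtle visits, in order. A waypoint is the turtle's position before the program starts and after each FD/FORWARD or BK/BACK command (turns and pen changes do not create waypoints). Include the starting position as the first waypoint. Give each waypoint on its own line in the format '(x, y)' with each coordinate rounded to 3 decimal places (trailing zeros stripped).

Answer: (-3, 10)
(1, 10)
(8, 10)
(-1.225, 4.009)

Derivation:
Executing turtle program step by step:
Start: pos=(-3,10), heading=0, pen down
FD 4: (-3,10) -> (1,10) [heading=0, draw]
FD 7: (1,10) -> (8,10) [heading=0, draw]
RT 60: heading 0 -> 300
LT 273: heading 300 -> 213
FD 11: (8,10) -> (-1.225,4.009) [heading=213, draw]
Final: pos=(-1.225,4.009), heading=213, 3 segment(s) drawn
Waypoints (4 total):
(-3, 10)
(1, 10)
(8, 10)
(-1.225, 4.009)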